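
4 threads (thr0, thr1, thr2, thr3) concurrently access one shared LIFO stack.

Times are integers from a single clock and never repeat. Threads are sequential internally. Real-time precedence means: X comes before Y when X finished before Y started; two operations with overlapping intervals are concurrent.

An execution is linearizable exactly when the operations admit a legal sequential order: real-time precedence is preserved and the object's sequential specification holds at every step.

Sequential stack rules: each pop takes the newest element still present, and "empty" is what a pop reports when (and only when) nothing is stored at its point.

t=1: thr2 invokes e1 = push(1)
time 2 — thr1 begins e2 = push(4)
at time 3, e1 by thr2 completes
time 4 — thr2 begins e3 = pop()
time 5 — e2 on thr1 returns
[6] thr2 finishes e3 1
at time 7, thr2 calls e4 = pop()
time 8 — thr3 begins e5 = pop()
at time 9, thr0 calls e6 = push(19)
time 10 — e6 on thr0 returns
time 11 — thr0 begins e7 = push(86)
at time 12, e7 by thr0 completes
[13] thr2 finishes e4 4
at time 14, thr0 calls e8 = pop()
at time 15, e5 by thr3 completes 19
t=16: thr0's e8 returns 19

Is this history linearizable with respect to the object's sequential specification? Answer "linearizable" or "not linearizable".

not linearizable

already the first 16 events (up to e8's response at time 16) admit no linearization; the first 15 still do
real-time-consistent orders of the 8 completed operations: 45 — all fail the LIFO stack replay
for example e1, e2, e3, e4, e5, e6, e7, e8 fails at step 3: e3 pop() → 1 is not legal there
for example e1, e2, e3, e4, e6, e5, e7, e8 fails at step 3: e3 pop() → 1 is not legal there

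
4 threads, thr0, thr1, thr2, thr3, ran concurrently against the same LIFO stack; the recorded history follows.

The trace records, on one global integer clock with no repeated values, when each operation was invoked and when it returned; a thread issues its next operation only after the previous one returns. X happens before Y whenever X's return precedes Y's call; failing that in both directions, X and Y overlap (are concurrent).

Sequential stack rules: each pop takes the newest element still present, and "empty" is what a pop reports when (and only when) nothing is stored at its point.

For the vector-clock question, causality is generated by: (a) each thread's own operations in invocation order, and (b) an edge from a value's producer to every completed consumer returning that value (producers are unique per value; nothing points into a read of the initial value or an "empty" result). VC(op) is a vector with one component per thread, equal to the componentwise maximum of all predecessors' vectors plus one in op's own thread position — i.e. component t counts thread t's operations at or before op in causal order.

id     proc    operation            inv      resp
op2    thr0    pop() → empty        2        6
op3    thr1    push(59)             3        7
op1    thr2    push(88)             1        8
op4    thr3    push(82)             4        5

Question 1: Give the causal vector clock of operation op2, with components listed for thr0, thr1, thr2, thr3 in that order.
(1, 0, 0, 0)

VC(op4, invoked at 4): no causal predecessors; +1 on thr3 → (0, 0, 0, 1)
VC(op1, invoked at 1): no causal predecessors; +1 on thr2 → (0, 0, 1, 0)
VC(op3, invoked at 3): no causal predecessors; +1 on thr1 → (0, 1, 0, 0)
VC(op2, invoked at 2): no causal predecessors; +1 on thr0 → (1, 0, 0, 0)
target: VC(op2) = (1, 0, 0, 0)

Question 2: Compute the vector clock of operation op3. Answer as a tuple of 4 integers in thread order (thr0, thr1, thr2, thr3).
(0, 1, 0, 0)

op4, invoked 4, has no incoming edges; only thr3's bump applies → (0, 0, 0, 1)
op1, invoked 1, has no incoming edges; only thr2's bump applies → (0, 0, 1, 0)
op3, invoked 3, has no incoming edges; only thr1's bump applies → (0, 1, 0, 0)
op2, invoked 2, has no incoming edges; only thr0's bump applies → (1, 0, 0, 0)
target: VC(op3) = (0, 1, 0, 0)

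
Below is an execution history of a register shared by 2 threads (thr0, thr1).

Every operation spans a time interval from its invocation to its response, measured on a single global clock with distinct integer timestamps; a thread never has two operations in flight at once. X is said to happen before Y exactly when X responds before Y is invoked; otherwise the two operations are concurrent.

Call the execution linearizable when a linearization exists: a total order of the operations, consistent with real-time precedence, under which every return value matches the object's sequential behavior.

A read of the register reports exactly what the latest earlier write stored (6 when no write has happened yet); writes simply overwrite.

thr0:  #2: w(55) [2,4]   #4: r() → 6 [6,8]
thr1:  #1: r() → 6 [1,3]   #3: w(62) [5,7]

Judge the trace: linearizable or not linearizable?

not linearizable

the violation lands at event 8, #4's response at time 8: events 1..7 linearize, events 1..8 do not
every one of the 4 real-time-consistent orders over 4 completed register ops fails the sequential spec
for example #1, #2, #3, #4 fails at step 4: #4 r() → 6 is not legal there
for example #1, #2, #4, #3 fails at step 3: #4 r() → 6 is not legal there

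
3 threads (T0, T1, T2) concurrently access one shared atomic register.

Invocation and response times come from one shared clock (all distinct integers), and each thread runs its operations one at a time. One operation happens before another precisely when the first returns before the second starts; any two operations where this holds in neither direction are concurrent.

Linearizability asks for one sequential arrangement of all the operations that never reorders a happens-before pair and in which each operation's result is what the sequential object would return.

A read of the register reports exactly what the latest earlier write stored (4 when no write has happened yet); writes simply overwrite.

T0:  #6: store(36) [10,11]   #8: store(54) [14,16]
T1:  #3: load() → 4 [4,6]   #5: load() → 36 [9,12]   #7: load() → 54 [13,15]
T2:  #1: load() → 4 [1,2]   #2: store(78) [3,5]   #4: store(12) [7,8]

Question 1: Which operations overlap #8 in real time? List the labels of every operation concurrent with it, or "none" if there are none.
#7

#8 runs from 14 to 16; window-overlapping ops are concurrent
#1 [1,2]: before
#2 [3,5]: before
#3 [4,6]: before
#4 [7,8]: before
#5 [9,12]: before
#6 [10,11]: before
#7 [13,15]: concurrent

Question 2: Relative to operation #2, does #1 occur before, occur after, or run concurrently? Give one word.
before

#1 spans [1,2], #2 spans [3,5]
resp(#1)=2 < inv(#2)=3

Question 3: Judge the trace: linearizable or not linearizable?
linearizable

a witness: #1, #3, #2, #4, #6, #5, #8, #7
after step 1 (#1 load() → 4): value 4
after step 2 (#3 load() → 4): value 4
after step 3 (#2 store(78)): value 78
after step 4 (#4 store(12)): value 12
after step 5 (#6 store(36)): value 36
after step 6 (#5 load() → 36): value 36
after step 7 (#8 store(54)): value 54
after step 8 (#7 load() → 54): value 54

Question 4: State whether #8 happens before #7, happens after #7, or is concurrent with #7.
concurrent

#8 spans [14,16], #7 spans [13,15]
the intervals overlap in both directions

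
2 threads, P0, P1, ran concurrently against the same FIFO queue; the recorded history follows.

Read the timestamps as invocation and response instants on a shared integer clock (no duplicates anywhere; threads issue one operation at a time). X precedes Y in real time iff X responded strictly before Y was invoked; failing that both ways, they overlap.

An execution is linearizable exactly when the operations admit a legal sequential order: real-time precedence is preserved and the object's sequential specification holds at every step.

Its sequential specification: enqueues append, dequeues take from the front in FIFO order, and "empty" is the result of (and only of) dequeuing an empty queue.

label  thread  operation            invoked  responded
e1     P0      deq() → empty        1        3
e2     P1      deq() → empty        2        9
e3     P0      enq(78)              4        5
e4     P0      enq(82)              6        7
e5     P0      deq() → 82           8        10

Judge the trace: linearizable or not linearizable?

not linearizable

events 1..9 are fine; event 10 — the response of e5 at time 10 — makes the prefix non-linearizable
every one of the 5 real-time-consistent orders over 5 completed FIFO queue ops fails the sequential spec
sample order e1, e2, e3, e4, e5 stalls at step 5 — e5 deq() → 82 has no legal effect
sample order e1, e3, e2, e4, e5 stalls at step 3 — e2 deq() → empty has no legal effect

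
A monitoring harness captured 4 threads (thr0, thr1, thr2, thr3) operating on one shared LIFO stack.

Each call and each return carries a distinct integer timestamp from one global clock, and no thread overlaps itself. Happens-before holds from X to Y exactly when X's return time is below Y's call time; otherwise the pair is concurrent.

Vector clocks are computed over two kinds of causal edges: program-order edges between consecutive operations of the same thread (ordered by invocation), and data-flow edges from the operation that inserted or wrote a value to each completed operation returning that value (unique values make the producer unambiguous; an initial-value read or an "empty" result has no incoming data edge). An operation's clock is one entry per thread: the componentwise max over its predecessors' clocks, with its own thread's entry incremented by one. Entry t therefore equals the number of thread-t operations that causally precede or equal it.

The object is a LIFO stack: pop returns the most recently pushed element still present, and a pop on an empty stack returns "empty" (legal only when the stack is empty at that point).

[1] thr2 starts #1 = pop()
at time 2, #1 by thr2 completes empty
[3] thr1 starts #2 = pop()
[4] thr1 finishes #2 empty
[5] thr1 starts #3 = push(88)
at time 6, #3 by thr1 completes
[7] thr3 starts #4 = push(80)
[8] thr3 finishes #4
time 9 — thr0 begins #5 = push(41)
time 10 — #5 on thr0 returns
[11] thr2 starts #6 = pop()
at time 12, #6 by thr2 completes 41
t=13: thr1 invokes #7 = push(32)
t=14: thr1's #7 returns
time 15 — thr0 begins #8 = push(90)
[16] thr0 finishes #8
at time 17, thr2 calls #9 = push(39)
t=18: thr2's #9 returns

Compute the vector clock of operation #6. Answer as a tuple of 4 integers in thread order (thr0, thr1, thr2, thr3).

no predecessors for #4 (invoked 7): thr3 increments from zero → (0, 0, 0, 1)
no predecessors for #1 (invoked 1): thr2 increments from zero → (0, 0, 1, 0)
no predecessors for #2 (invoked 3): thr1 increments from zero → (0, 1, 0, 0)
no predecessors for #5 (invoked 9): thr0 increments from zero → (1, 0, 0, 0)
from VC(#2)=(0, 1, 0, 0), #3 (invoked 5) maxes components and bumps thr1 → (0, 2, 0, 0)
from VC(#5)=(1, 0, 0, 0), #8 (invoked 15) maxes components and bumps thr0 → (2, 0, 0, 0)
from VC(#3)=(0, 2, 0, 0), #7 (invoked 13) maxes components and bumps thr1 → (0, 3, 0, 0)
from VC(#1)=(0, 0, 1, 0), VC(#5)=(1, 0, 0, 0), #6 (invoked 11) maxes components and bumps thr2 → (1, 0, 2, 0)
from VC(#6)=(1, 0, 2, 0), #9 (invoked 17) maxes components and bumps thr2 → (1, 0, 3, 0)
target: VC(#6) = (1, 0, 2, 0)

(1, 0, 2, 0)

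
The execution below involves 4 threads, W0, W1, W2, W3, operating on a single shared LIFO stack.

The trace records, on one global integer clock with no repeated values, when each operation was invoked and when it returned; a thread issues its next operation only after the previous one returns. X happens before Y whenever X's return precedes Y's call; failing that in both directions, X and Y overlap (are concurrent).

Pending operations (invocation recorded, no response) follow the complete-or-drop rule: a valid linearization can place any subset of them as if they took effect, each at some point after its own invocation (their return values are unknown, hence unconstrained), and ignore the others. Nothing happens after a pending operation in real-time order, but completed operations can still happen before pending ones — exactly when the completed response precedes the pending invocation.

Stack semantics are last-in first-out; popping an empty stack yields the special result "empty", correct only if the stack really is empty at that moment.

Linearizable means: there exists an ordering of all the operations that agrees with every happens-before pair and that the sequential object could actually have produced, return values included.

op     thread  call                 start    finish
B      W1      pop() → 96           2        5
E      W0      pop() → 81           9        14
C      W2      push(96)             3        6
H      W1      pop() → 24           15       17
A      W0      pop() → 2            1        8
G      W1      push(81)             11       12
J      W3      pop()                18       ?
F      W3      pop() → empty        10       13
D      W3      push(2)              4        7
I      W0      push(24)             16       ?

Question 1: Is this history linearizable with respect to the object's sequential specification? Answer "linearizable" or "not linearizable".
linearizable

a witness: C, B, D, A, F, G, E, I, H
after step 1 (C push(96)): stack <96>
after step 2 (B pop() → 96): stack <>
after step 3 (D push(2)): stack <2>
after step 4 (A pop() → 2): stack <>
after step 5 (F pop() → empty): stack <>
after step 6 (G push(81)): stack <81>
after step 7 (E pop() → 81): stack <>
after step 8 (I push(24) (pending, included)): stack <24>
after step 9 (H pop() → 24): stack <>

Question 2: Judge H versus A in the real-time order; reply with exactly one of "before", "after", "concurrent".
after

H spans [15,17], A spans [1,8]
resp(A)=8 < inv(H)=15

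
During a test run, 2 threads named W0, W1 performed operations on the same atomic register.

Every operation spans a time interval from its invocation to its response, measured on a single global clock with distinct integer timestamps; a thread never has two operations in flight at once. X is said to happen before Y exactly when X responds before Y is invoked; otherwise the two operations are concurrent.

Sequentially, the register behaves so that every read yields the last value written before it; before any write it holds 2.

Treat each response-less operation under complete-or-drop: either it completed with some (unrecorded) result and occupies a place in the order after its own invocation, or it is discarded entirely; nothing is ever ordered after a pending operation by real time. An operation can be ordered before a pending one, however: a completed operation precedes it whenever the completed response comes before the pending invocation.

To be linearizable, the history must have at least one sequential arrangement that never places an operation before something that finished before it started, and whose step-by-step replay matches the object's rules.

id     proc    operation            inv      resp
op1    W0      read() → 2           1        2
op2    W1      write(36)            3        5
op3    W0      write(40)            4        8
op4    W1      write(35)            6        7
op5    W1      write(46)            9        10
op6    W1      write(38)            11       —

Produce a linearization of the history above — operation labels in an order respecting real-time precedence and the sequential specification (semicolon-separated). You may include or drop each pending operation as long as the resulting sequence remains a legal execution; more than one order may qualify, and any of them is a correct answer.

1. op1 read() → 2, leaving value 2
2. op2 write(36), leaving value 36
3. op3 write(40), leaving value 40
4. op4 write(35), leaving value 35
5. op5 write(46), leaving value 46

op1; op2; op3; op4; op5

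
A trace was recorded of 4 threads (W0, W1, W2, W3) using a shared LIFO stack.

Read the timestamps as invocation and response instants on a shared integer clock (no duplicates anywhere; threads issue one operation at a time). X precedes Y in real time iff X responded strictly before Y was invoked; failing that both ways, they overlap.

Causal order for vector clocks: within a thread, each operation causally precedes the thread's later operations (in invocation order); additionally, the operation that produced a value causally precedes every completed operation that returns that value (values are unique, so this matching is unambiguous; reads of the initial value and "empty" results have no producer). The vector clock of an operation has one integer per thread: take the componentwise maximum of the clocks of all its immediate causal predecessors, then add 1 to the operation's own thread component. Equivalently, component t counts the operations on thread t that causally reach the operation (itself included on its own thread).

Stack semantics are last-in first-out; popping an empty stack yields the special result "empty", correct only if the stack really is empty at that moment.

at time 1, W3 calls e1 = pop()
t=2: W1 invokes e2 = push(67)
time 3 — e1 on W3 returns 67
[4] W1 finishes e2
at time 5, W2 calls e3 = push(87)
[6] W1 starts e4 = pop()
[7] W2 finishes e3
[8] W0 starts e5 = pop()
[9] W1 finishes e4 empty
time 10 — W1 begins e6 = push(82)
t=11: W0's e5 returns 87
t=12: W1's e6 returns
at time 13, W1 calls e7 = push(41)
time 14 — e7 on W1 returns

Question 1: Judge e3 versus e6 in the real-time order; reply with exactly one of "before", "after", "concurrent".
Answer: before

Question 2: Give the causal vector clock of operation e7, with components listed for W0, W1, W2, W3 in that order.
Answer: (0, 4, 0, 0)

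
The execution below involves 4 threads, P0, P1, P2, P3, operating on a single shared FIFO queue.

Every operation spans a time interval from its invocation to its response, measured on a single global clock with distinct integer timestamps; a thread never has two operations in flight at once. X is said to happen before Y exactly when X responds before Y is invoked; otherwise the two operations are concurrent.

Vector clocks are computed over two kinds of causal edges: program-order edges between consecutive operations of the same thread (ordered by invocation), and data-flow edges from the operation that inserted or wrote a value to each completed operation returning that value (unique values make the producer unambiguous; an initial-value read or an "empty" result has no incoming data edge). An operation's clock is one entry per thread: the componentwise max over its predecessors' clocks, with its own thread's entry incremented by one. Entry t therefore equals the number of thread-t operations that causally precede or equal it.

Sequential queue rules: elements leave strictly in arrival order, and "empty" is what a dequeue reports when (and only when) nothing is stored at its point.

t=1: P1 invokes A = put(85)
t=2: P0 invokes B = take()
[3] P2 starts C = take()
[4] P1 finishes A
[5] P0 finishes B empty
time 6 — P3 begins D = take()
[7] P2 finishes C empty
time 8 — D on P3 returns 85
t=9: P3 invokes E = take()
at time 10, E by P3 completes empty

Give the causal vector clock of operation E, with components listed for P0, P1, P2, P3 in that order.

(0, 1, 0, 2)

invoked at 3, C has no predecessors; its own P2 bump gives (0, 0, 1, 0)
invoked at 1, A has no predecessors; its own P1 bump gives (0, 1, 0, 0)
invoked at 2, B has no predecessors; its own P0 bump gives (1, 0, 0, 0)
invoked at 6, D merges VC(A)=(0, 1, 0, 0) and bumps P3's slot → (0, 1, 0, 1)
invoked at 9, E merges VC(D)=(0, 1, 0, 1) and bumps P3's slot → (0, 1, 0, 2)
target: VC(E) = (0, 1, 0, 2)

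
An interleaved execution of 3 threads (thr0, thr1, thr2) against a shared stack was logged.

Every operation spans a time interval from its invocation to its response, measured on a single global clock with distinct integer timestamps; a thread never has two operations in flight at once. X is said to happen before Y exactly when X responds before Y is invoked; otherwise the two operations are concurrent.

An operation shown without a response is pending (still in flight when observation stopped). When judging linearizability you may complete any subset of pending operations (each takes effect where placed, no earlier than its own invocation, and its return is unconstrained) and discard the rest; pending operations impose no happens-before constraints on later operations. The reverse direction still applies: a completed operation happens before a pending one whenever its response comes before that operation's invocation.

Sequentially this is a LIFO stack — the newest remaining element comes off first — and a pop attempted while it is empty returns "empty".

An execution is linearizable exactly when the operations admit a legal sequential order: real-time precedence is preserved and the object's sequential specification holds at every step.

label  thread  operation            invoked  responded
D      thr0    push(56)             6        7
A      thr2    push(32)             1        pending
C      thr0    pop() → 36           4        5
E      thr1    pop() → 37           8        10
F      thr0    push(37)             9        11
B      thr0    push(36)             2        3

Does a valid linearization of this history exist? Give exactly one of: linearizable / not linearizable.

witness order: A, B, C, D, F, E
1. A push(32) (pending, included), leaving stack <32>
2. B push(36), leaving stack <32,36>
3. C pop() → 36, leaving stack <32>
4. D push(56), leaving stack <32,56>
5. F push(37), leaving stack <32,56,37>
6. E pop() → 37, leaving stack <32,56>

linearizable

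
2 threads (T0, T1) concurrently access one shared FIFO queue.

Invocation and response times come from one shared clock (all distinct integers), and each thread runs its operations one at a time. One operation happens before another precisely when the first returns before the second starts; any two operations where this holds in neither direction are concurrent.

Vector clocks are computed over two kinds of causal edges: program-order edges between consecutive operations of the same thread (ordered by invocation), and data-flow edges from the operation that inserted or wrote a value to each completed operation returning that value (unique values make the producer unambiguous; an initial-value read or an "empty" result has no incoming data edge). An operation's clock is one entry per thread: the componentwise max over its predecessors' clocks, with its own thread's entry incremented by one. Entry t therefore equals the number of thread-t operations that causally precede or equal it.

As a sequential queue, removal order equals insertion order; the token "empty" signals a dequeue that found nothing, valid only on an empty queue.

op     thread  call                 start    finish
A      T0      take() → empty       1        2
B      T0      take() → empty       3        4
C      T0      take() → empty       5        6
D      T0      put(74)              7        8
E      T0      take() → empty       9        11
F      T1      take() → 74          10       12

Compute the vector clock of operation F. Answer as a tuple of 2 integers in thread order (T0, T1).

A, invoked 1, has no incoming edges; only T0's bump applies → (1, 0)
B (invocation 3): componentwise max over VC(A)=(1, 0), +1 at T0, giving (2, 0)
C (invocation 5): componentwise max over VC(B)=(2, 0), +1 at T0, giving (3, 0)
D (invocation 7): componentwise max over VC(C)=(3, 0), +1 at T0, giving (4, 0)
F (invocation 10): componentwise max over VC(D)=(4, 0), +1 at T1, giving (4, 1)
E (invocation 9): componentwise max over VC(D)=(4, 0), +1 at T0, giving (5, 0)
target: VC(F) = (4, 1)

(4, 1)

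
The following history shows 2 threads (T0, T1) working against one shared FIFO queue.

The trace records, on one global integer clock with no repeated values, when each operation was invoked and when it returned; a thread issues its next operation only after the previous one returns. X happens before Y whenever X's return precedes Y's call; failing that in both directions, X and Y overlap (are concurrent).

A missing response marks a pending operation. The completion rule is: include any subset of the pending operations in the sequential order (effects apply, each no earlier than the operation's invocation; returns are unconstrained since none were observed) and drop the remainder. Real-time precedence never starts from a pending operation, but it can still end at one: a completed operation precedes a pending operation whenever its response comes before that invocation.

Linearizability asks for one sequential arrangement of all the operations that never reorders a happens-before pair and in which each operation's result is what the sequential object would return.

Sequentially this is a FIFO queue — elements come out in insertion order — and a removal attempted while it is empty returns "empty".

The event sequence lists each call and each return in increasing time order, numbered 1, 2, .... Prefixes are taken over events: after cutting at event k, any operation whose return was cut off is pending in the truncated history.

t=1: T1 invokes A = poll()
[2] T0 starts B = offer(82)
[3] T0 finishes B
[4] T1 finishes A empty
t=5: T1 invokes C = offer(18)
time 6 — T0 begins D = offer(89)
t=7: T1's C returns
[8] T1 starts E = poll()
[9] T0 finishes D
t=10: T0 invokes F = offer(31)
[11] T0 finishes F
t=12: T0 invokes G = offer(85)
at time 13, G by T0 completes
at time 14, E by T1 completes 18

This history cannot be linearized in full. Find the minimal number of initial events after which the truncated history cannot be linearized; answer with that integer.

14

events 1..13 are linearizable, e.g. via A, B, C, D, E, F, G:
step 1: A poll() → empty — queue <>
step 2: B offer(82) — queue <82>
step 3: C offer(18) — queue <82,18>
step 4: D offer(89) — queue <82,18,89>
step 5: E poll() (pending, included) — queue <18,89>
step 6: F offer(31) — queue <18,89,31>
step 7: G offer(85) — queue <18,89,31,85>
once event 14 joins (E's response, time 14), exhaustive search finds no witness
take A, B, C, D, E, F, G: step 5 already fails, because E poll() → 18 cannot occur there
take A, B, C, D, F, E, G: step 6 already fails, because E poll() → 18 cannot occur there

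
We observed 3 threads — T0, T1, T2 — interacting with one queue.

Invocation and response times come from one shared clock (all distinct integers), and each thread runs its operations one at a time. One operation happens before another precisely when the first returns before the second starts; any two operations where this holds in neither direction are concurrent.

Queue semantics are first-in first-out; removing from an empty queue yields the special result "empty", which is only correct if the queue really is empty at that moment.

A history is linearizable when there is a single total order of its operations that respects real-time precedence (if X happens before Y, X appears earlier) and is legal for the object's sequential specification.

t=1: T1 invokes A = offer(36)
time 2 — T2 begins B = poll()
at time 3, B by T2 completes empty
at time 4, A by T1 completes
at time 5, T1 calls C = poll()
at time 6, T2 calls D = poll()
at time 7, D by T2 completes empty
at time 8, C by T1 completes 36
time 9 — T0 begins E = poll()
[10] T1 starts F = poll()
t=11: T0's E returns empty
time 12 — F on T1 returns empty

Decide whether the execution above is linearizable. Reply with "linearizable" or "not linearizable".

witness order: B, A, C, D, E, F
1. B poll() → empty, leaving queue <>
2. A offer(36), leaving queue <36>
3. C poll() → 36, leaving queue <>
4. D poll() → empty, leaving queue <>
5. E poll() → empty, leaving queue <>
6. F poll() → empty, leaving queue <>

linearizable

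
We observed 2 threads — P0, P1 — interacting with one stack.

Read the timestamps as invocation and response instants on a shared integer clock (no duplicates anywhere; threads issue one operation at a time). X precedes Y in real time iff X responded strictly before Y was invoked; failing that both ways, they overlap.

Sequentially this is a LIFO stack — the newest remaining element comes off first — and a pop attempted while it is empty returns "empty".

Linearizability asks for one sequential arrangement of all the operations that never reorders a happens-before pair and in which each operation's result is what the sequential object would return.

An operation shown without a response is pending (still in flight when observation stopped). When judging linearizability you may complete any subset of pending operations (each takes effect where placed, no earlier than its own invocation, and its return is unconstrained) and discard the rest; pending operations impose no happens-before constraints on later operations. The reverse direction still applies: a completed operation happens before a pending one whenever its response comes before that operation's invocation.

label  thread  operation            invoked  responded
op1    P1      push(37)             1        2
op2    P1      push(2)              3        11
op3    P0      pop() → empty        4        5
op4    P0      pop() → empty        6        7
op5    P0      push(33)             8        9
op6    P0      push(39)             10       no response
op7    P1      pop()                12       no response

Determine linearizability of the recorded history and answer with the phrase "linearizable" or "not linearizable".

not linearizable

cut after 4 events: linearizable; cut after 5 events (op3 responds, time 5): not linearizable
the sole real-time-consistent order of 2 completed operations fails the stack replay
including or dropping the 1 pending operation (op2) in any combination fails
e.g. op1, op3 (pending dropped): illegal at step 2, since op3 pop() → empty cannot apply there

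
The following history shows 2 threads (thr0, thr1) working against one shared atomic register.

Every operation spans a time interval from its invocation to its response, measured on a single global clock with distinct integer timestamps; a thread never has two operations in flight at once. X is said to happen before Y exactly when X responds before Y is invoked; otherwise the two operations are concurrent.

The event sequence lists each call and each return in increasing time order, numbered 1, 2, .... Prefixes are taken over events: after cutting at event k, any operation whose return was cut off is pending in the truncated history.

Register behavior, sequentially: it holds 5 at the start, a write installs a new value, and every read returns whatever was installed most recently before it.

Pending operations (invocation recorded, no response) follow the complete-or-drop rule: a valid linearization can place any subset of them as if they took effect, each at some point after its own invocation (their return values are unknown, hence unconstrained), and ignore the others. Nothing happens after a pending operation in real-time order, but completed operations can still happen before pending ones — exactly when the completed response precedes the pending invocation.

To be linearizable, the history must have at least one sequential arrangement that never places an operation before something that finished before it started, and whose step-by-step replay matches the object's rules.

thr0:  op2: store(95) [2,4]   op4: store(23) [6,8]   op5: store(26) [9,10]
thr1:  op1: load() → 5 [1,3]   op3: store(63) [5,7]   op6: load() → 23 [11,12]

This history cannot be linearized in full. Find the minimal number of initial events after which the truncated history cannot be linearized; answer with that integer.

12

events 1..11 are linearizable; a witness order is op1, op2, op3, op4, op5:
step 1: op1 load() → 5 — value 5
step 2: op2 store(95) — value 95
step 3: op3 store(63) — value 63
step 4: op4 store(23) — value 23
step 5: op5 store(26) — value 26
with event 12 included (op6 responding at time 12), all real-time-consistent orders fail
take op1, op2, op3, op4, op5, op6: step 6 already fails, because op6 load() → 23 cannot occur there
take op1, op2, op4, op3, op5, op6: step 6 already fails, because op6 load() → 23 cannot occur there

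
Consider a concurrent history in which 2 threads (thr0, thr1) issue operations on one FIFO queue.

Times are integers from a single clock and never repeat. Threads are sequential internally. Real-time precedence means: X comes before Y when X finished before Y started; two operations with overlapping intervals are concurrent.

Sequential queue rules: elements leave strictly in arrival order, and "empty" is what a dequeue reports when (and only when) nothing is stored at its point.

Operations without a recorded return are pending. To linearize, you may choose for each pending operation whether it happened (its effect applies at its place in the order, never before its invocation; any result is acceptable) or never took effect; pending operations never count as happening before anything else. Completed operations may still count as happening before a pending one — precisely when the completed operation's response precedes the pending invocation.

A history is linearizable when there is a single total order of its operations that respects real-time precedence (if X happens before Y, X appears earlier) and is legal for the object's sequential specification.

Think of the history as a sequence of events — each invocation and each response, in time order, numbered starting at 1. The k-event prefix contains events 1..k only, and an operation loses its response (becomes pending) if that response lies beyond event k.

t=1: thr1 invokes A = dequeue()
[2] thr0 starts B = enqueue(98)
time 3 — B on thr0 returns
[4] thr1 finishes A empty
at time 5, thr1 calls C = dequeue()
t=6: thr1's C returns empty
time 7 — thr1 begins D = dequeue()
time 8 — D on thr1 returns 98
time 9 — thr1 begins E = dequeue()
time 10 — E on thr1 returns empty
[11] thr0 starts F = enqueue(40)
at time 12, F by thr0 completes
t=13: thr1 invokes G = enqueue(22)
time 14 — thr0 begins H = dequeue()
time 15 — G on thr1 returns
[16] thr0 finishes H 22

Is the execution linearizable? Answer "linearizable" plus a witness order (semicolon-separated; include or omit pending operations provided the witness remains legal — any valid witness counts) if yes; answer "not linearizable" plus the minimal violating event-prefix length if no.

the violation lands at event 6, C's response at time 6: events 1..5 linearize, events 1..6 do not
2 orders of the 3 completed FIFO queue ops respect real time; none is legal
sample order A, B, C stalls at step 3 — C dequeue() → empty has no legal effect
sample order B, A, C stalls at step 2 — A dequeue() → empty has no legal effect

not linearizable — minimal violating prefix: 6 events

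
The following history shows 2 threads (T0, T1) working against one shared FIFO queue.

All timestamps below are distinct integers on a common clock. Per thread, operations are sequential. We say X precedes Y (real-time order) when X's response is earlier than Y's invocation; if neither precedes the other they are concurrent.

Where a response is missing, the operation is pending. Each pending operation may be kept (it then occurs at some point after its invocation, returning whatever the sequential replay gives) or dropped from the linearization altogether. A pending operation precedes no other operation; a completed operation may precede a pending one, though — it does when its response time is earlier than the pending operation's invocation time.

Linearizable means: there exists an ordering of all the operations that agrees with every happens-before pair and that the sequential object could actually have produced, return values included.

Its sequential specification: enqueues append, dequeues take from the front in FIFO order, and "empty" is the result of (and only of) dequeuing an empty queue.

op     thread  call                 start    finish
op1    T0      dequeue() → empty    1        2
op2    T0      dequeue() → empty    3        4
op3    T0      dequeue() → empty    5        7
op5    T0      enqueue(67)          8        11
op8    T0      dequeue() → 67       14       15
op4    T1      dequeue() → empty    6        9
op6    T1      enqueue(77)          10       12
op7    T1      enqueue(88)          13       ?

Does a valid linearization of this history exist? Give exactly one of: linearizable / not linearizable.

linearizable

witness order: op1, op2, op3, op4, op5, op6, op7, op8
step 1: op1 dequeue() → empty — queue <>
step 2: op2 dequeue() → empty — queue <>
step 3: op3 dequeue() → empty — queue <>
step 4: op4 dequeue() → empty — queue <>
step 5: op5 enqueue(67) — queue <67>
step 6: op6 enqueue(77) — queue <67,77>
step 7: op7 enqueue(88) (pending, included) — queue <67,77,88>
step 8: op8 dequeue() → 67 — queue <77,88>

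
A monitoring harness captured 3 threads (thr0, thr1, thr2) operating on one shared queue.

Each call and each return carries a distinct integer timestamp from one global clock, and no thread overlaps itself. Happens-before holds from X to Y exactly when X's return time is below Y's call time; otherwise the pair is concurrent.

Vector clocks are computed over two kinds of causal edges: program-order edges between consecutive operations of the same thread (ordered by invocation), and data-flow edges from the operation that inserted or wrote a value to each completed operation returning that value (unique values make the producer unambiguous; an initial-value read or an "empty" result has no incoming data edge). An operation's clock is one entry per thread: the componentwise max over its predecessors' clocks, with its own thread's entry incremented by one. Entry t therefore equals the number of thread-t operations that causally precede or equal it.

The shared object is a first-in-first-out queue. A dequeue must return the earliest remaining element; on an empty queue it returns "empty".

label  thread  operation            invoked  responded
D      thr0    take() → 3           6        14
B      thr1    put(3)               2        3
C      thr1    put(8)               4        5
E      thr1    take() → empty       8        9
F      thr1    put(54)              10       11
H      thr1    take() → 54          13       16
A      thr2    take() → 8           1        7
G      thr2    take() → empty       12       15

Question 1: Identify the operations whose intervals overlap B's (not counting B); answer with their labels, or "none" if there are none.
Answer: A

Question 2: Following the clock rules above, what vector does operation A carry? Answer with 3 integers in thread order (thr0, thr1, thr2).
Answer: (0, 2, 1)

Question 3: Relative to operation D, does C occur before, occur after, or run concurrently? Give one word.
Answer: before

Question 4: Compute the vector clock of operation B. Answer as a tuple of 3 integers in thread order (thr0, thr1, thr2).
Answer: (0, 1, 0)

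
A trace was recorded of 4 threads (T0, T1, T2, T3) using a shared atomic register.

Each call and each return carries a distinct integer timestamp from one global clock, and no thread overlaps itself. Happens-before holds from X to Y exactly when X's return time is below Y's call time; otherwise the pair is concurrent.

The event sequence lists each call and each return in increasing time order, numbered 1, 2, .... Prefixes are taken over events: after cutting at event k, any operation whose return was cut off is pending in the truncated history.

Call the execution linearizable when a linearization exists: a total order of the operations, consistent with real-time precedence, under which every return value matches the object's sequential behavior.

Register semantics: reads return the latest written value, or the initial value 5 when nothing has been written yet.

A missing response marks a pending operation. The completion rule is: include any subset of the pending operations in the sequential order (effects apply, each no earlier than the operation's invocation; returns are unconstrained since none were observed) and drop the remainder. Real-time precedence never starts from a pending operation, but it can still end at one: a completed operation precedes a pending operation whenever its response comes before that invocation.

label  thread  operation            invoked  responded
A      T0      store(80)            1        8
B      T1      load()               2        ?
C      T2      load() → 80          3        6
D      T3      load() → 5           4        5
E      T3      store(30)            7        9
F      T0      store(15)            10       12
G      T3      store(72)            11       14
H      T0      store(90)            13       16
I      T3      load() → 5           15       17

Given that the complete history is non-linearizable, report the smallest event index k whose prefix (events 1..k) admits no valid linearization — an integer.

17

events 1..16 are linearizable; a witness order is B, D, A, C, E, F, G, H:
1. B load() (pending, included), leaving value 5
2. D load() → 5, leaving value 5
3. A store(80), leaving value 80
4. C load() → 80, leaving value 80
5. E store(30), leaving value 30
6. F store(15), leaving value 15
7. G store(72), leaving value 72
8. H store(90), leaving value 90
event 17 — I's response, time 17 — after it, nothing linearizes
no completion choice of the 1 pending operation (B) rescues it — every subset was tried
one such order, A, C, D, E, F, G, H, I (pending dropped), breaks at step 3 where D load() → 5 is illegal
one such order, A, C, D, E, F, G, I, H (pending dropped), breaks at step 3 where D load() → 5 is illegal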